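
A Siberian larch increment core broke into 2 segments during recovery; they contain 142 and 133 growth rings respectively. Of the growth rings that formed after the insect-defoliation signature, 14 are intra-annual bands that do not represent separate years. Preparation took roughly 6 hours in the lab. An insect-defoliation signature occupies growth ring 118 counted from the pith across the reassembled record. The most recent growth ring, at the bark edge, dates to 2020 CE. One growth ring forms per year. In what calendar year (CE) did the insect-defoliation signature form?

Total growth rings = 142 + 133 = 275.
275 − 118 = 157 growth rings lie beyond the insect-defoliation signature toward the bark edge.
Excluding 14 false growth rings: 157 − 14 = 143.
2020 − 143 = 1877 CE.

1877 CE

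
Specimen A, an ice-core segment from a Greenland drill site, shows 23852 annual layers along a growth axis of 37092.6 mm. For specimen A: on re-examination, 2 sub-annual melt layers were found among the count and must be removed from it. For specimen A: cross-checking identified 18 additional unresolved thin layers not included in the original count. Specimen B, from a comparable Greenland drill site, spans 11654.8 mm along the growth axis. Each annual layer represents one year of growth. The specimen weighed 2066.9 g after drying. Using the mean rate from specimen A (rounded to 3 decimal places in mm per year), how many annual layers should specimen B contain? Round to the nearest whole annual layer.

Specimen A: adjusted count: 23852 − 2 + 18 = 23868 annual layers.
A: 37092.6 mm over 23868 years gives 37092.6 / 23868 ≈ 1.554 mm/year.
Specimen B: 11654.8 mm / 1.554 mm per year = 7499.87 years ≈ 7500 annual layers.

7500 annual layers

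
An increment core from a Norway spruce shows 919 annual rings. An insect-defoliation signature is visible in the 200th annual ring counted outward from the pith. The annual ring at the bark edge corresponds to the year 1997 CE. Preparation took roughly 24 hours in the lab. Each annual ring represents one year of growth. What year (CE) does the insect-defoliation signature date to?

919 − 200 = 719 annual rings lie beyond the insect-defoliation signature toward the bark edge.
Counting back 719 years from 1997 CE places the insect-defoliation signature in 1997 − 719 = 1278 CE.

1278 CE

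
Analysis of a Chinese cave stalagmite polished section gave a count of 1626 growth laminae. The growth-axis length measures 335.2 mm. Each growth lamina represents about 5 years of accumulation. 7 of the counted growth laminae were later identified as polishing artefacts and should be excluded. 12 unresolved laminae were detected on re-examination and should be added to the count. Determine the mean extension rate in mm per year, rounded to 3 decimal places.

0.041 mm per year

Correcting the raw count gives 1626 − 7 + 12 = 1631 true growth laminae.
1631 growth laminae at 5 years each span 1631 × 5 = 8155 years.
Extension rate ≈ 335.2 / 8155 = 0.041 mm per year.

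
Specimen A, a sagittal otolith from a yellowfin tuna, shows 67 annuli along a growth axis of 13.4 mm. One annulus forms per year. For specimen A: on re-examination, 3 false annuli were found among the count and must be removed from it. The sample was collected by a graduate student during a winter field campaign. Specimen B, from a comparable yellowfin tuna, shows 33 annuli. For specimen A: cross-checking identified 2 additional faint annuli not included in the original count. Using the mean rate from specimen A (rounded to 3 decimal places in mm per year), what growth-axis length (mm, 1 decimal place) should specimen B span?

6.7 mm

Specimen A: true annulus count = 67 − 3 + 2 = 66.
A: Mean rate = 13.4 mm / 66 years ≈ 0.203 mm/year.
Length of B = 0.203 × 33 = 6.7 mm.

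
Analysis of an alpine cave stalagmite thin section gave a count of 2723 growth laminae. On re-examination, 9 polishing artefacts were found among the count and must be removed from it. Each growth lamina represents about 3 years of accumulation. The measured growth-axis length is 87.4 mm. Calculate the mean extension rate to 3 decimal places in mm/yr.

0.011 mm/yr

Adjusted count: 2723 − 9 = 2714 growth laminae.
Multiplying by 3 years per growth lamina: 2714 × 3 = 8142 years.
Mean rate = 87.4 mm / 8142 years ≈ 0.011 mm/yr.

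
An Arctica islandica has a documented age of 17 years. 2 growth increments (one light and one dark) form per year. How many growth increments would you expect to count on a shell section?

17 years at 2 growth increments per year gives 17 × 2 = 34 growth increments.
So 34 growth increments should be present.

34 growth increments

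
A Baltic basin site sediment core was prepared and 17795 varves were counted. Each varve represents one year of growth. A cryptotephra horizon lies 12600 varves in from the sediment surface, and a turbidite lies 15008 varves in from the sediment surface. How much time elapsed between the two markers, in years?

Separation: 15008 − 12600 = 2408 varves.
That is 2408 years at one varve per year.

2408 years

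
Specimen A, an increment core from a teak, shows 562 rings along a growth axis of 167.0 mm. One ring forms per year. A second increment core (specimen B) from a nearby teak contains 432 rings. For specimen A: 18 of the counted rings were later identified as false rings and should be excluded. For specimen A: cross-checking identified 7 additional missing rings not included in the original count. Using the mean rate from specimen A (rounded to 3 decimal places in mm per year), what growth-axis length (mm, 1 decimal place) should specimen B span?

Specimen A: after corrections the count is 562 − 18 + 7 = 551 rings.
A: Mean rate = 167.0 mm / 551 years ≈ 0.303 mm/year.
B's length ≈ 0.303 × 432 = 130.9 mm.

130.9 mm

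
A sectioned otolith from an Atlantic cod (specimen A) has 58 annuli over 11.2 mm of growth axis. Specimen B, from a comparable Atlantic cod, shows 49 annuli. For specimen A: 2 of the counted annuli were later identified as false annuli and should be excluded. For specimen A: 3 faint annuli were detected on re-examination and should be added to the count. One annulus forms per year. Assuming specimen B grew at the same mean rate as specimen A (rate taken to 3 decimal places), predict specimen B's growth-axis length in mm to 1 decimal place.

Specimen A: true annulus count = 58 − 2 + 3 = 59.
A: 11.2 mm over 59 years gives 11.2 / 59 ≈ 0.190 mm per year.
Length of B = 0.190 × 49 = 9.3 mm.

9.3 mm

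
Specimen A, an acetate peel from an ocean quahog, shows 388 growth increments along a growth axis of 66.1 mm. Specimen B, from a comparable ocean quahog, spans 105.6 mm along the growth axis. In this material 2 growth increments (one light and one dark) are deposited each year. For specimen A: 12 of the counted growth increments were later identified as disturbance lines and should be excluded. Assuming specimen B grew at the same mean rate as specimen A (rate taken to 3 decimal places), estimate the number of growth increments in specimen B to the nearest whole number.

Specimen A: correcting the raw count gives 388 − 12 = 376 true growth increments.
Specimen A: dividing by 2 growth increments per year: 376 / 2 = 188 years.
A: Mean rate = 66.1 mm / 188 years ≈ 0.352 mm per year.
For B, 105.6 / 0.352 = 300.00 years; at 2 growth increments per year that is 300.00 × 2 ≈ 600 growth increments.

600 growth increments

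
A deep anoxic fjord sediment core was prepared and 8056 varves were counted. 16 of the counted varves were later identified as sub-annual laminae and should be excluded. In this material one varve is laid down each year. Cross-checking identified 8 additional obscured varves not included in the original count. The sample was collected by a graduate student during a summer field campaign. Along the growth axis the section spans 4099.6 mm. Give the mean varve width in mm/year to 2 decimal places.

0.51 mm/year

Adjusted count: 8056 − 16 + 8 = 8048 varves.
Mean rate = 4099.6 mm / 8048 years ≈ 0.51 mm/year.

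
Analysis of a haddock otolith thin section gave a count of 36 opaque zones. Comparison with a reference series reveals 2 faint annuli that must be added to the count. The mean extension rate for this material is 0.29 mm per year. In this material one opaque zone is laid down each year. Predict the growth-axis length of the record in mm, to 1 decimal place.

After corrections the count is 36 + 2 = 38 opaque zones.
Predicted length = 0.29 mm/year × 38 years = 11.0 mm.

11.0 mm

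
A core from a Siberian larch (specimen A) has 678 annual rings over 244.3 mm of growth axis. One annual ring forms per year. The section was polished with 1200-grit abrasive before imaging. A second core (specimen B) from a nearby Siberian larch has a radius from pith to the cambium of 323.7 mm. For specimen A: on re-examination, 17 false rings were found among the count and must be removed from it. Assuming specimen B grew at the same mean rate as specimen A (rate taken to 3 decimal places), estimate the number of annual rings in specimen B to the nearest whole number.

875 annual rings

Specimen A: true annual ring count = 678 − 17 = 661.
A: Extension rate ≈ 244.3 / 661 = 0.370 mm/year.
For B, 323.7 / 0.370 = 874.86 years ≈ 875 annual rings.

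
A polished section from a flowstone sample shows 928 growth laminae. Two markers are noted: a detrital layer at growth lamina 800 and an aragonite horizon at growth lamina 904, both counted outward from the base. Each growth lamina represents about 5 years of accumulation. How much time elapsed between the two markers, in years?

520 yr

Separation: 904 − 800 = 104 growth laminae.
At 5 years per growth lamina, 104 × 5 = 520 years.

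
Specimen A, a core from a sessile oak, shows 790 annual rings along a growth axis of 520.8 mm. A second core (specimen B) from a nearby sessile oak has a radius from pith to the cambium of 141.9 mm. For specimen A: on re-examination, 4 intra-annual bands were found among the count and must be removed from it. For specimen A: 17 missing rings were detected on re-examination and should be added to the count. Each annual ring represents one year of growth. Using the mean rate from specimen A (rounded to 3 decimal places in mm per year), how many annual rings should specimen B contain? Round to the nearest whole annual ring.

219 annual rings

Specimen A: after corrections the count is 790 − 4 + 17 = 803 annual rings.
A: 520.8 mm over 803 years gives 520.8 / 803 ≈ 0.649 mm/yr.
B spans 141.9 / 0.649 = 218.64 years ≈ 219 annual rings.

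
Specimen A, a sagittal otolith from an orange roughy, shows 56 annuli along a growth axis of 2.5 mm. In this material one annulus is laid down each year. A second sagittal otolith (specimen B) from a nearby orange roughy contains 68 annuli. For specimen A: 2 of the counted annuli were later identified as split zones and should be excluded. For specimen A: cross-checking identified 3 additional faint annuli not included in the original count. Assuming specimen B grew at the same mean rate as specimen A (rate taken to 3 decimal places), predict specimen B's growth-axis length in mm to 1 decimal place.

Specimen A: after corrections the count is 56 − 2 + 3 = 57 annuli.
A: Extension rate ≈ 2.5 / 57 = 0.044 mm/yr.
Length of B = 0.044 × 68 = 3.0 mm.

3.0 mm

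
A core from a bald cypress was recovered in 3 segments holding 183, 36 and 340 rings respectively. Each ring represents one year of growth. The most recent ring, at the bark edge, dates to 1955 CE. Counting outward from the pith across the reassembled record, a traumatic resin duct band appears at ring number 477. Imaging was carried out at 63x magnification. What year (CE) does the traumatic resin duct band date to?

1873 CE

Total rings = 183 + 36 + 340 = 559.
559 − 477 = 82 rings lie beyond the traumatic resin duct band toward the bark edge.
The ring at the bark edge is 1955 CE, so the traumatic resin duct band dates to 1955 − 82 = 1873 CE.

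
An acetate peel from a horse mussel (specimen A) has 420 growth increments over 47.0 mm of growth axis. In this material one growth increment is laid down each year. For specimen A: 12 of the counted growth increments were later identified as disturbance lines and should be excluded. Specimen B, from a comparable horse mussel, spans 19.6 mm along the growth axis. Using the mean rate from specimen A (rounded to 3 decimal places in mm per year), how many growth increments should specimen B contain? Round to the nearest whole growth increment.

Specimen A: after corrections the count is 420 − 12 = 408 growth increments.
A: 47.0 mm over 408 years gives 47.0 / 408 ≈ 0.115 mm/yr.
Specimen B: 19.6 mm / 0.115 mm per year = 170.43 years ≈ 170 growth increments.

170 growth increments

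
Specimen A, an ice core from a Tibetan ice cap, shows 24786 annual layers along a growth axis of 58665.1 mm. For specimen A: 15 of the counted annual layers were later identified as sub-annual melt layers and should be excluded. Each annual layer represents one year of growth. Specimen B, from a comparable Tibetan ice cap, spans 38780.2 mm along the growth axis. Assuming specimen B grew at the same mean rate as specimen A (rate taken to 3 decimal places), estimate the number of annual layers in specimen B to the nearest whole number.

16377 annual layers

Specimen A: true annual layer count = 24786 − 15 = 24771.
A: 58665.1 mm over 24771 years gives 58665.1 / 24771 ≈ 2.368 mm/yr.
Specimen B: 38780.2 mm / 2.368 mm per year = 16376.77 years ≈ 16377 annual layers.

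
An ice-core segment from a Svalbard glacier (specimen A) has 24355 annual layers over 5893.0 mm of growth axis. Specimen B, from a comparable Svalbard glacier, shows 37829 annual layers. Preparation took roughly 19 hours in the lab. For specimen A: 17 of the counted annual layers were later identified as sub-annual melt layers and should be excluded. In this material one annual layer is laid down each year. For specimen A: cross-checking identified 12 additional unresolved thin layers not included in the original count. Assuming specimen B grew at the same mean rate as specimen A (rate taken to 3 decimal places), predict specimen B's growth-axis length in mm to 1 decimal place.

Specimen A: correcting the raw count gives 24355 − 17 + 12 = 24350 true annual layers.
A: Mean rate = 5893.0 mm / 24350 years ≈ 0.242 mm/year.
Length of B = 0.242 × 37829 = 9154.6 mm.

9154.6 mm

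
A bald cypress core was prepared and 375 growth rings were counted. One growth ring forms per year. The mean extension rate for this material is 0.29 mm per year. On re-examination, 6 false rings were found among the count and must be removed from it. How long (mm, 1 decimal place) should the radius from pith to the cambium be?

107.0 mm

Correcting the raw count gives 375 − 6 = 369 true growth rings.
369 years at 0.29 mm/year gives 0.29 × 369 = 107.0 mm.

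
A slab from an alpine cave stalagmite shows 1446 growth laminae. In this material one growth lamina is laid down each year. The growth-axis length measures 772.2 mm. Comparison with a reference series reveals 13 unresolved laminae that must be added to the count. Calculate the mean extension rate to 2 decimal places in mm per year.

0.53 mm per year

After corrections the count is 1446 + 13 = 1459 growth laminae.
Extension rate ≈ 772.2 / 1459 = 0.53 mm per year.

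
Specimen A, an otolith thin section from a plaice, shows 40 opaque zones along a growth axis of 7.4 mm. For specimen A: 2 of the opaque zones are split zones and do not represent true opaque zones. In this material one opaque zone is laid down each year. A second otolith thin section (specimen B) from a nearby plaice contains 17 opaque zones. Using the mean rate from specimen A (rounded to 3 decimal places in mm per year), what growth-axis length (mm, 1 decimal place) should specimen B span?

3.3 mm

Specimen A: correcting the raw count gives 40 − 2 = 38 true opaque zones.
A: Extension rate ≈ 7.4 / 38 = 0.195 mm per year.
B's length ≈ 0.195 × 17 = 3.3 mm.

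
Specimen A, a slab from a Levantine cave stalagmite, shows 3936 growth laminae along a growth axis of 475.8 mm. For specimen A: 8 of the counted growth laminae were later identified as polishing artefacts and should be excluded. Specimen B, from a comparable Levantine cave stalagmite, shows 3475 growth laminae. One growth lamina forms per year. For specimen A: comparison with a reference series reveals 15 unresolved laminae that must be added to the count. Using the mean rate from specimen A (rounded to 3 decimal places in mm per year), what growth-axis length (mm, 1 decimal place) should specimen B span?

Specimen A: after corrections the count is 3936 − 8 + 15 = 3943 growth laminae.
A: Extension rate ≈ 475.8 / 3943 = 0.121 mm per year.
For B, 0.121 mm/year × 3475 years = 420.5 mm.

420.5 mm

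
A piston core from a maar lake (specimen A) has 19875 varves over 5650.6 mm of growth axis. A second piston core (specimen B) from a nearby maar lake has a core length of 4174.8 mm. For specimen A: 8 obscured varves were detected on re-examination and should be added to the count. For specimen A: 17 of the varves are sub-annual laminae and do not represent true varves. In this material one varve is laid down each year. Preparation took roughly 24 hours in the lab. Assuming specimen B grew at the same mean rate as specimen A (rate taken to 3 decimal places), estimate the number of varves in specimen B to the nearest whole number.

Specimen A: after corrections the count is 19875 − 17 + 8 = 19866 varves.
A: Mean rate = 5650.6 mm / 19866 years ≈ 0.284 mm/year.
B spans 4174.8 / 0.284 = 14700.00 years ≈ 14700 varves.

14700 varves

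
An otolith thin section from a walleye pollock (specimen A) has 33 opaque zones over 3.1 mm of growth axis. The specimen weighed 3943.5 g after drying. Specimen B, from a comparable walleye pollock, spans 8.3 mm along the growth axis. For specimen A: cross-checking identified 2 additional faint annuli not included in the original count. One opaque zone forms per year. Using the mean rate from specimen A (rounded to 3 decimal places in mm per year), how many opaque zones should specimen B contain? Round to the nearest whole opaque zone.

93 opaque zones

Specimen A: correcting the raw count gives 33 + 2 = 35 true opaque zones.
A: Mean rate = 3.1 mm / 35 years ≈ 0.089 mm per year.
For B, 8.3 / 0.089 = 93.26 years ≈ 93 opaque zones.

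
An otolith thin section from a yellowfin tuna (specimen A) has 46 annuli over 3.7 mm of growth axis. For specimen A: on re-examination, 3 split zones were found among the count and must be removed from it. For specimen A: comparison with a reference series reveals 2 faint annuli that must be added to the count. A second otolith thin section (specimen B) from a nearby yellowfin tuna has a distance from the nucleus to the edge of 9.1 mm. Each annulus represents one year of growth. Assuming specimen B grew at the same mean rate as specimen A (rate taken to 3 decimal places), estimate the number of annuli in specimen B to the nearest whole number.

Specimen A: correcting the raw count gives 46 − 3 + 2 = 45 true annuli.
A: Mean rate = 3.7 mm / 45 years ≈ 0.082 mm per year.
For B, 9.1 / 0.082 = 110.98 years ≈ 111 annuli.

111 annuli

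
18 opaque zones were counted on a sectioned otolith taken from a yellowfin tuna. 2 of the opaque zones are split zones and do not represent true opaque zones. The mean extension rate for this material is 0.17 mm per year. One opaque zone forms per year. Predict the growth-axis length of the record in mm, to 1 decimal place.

Adjusted count: 18 − 2 = 16 opaque zones.
16 years at 0.17 mm/year gives 0.17 × 16 = 2.7 mm.

2.7 mm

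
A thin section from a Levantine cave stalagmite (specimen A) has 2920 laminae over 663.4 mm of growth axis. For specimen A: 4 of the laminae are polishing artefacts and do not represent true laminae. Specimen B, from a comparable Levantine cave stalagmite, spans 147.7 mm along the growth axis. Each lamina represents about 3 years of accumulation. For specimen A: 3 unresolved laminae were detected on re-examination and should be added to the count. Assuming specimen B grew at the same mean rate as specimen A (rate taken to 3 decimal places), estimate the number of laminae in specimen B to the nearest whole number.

648 laminae

Specimen A: adjusted count: 2920 − 4 + 3 = 2919 laminae.
Specimen A: 2919 laminae at 3 years each span 2919 × 3 = 8757 years.
A: 663.4 mm over 8757 years gives 663.4 / 8757 ≈ 0.076 mm/yr.
For B, 147.7 / 0.076 = 1943.42 years; at 3 years per lamina that is 1943.42 / 3 ≈ 648 laminae.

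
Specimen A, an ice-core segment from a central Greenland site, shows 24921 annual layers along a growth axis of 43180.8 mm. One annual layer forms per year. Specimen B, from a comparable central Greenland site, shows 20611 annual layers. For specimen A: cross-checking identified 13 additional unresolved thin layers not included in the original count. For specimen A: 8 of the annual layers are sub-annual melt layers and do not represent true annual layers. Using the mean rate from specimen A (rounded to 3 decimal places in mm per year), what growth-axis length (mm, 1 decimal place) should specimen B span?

35698.3 mm

Specimen A: true annual layer count = 24921 − 8 + 13 = 24926.
A: Extension rate ≈ 43180.8 / 24926 = 1.732 mm per year.
For B, 1.732 mm/year × 20611 years = 35698.3 mm.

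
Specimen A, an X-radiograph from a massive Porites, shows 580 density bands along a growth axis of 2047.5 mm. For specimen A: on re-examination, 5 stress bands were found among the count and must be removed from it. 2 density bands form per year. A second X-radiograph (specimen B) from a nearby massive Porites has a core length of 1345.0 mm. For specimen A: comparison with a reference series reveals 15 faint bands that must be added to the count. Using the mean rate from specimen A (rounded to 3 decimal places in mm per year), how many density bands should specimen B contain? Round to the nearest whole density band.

Specimen A: true density band count = 580 − 5 + 15 = 590.
Specimen A: with 2 density bands per year, 590 / 2 = 295 years.
A: 2047.5 mm over 295 years gives 2047.5 / 295 ≈ 6.941 mm per year.
B spans 1345.0 / 6.941 = 193.78 years; at 2 density bands per year that is 193.78 × 2 ≈ 388 density bands.

388 density bands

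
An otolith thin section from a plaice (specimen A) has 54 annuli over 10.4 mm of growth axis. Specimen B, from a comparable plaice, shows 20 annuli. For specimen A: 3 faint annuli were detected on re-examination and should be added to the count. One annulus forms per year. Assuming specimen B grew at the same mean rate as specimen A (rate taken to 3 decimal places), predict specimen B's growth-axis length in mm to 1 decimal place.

Specimen A: true annulus count = 54 + 3 = 57.
A: Extension rate ≈ 10.4 / 57 = 0.182 mm per year.
Length of B = 0.182 × 20 = 3.6 mm.

3.6 mm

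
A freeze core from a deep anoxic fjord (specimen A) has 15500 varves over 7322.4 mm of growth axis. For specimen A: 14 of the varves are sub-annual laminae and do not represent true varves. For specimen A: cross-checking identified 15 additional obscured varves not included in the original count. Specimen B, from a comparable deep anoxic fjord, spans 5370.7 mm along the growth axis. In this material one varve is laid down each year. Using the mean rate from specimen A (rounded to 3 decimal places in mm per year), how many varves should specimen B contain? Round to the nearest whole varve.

Specimen A: correcting the raw count gives 15500 − 14 + 15 = 15501 true varves.
A: Mean rate = 7322.4 mm / 15501 years ≈ 0.472 mm/year.
B spans 5370.7 / 0.472 = 11378.60 years ≈ 11379 varves.

11379 varves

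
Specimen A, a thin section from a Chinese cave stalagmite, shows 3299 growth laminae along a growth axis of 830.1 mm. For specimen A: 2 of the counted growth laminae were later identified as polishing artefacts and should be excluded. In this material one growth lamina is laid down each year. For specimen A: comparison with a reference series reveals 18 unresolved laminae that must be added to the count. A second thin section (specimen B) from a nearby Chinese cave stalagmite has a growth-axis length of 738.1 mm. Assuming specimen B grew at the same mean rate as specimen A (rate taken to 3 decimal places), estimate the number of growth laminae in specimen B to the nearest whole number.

Specimen A: adjusted count: 3299 − 2 + 18 = 3315 growth laminae.
A: Mean rate = 830.1 mm / 3315 years ≈ 0.250 mm/year.
B spans 738.1 / 0.250 = 2952.40 years ≈ 2952 growth laminae.

2952 growth laminae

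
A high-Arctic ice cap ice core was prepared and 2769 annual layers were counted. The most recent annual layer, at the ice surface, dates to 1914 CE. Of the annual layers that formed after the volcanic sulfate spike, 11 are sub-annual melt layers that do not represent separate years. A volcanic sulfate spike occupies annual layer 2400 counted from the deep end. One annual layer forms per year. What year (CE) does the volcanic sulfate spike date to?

2769 − 2400 = 369 annual layers lie beyond the volcanic sulfate spike toward the ice surface.
Removing the 11 false annual layers leaves 369 − 11 = 358 true annual layers beyond the volcanic sulfate spike.
1914 − 358 = 1556 CE.

1556 CE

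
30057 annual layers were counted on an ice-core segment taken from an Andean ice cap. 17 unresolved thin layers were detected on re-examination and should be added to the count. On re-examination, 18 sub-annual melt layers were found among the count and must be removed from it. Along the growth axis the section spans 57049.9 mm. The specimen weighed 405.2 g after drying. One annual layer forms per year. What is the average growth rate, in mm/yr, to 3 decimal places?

1.898 mm/yr

True annual layer count = 30057 − 18 + 17 = 30056.
Extension rate ≈ 57049.9 / 30056 = 1.898 mm/yr.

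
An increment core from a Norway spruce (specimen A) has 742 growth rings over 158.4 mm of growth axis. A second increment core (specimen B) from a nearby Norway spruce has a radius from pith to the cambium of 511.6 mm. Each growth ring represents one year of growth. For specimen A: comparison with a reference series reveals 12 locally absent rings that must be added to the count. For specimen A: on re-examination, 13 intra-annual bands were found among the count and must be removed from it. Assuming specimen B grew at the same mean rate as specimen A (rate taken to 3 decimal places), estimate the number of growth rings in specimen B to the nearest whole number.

2391 growth rings

Specimen A: adjusted count: 742 − 13 + 12 = 741 growth rings.
A: 158.4 mm over 741 years gives 158.4 / 741 ≈ 0.214 mm/yr.
For B, 511.6 / 0.214 = 2390.65 years ≈ 2391 growth rings.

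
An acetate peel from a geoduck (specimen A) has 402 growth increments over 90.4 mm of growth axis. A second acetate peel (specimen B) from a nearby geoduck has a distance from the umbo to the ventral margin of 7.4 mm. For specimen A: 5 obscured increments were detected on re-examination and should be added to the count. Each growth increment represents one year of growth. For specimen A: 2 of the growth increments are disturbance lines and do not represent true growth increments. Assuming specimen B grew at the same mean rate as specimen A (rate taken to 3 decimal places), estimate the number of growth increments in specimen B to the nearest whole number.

Specimen A: correcting the raw count gives 402 − 2 + 5 = 405 true growth increments.
A: Extension rate ≈ 90.4 / 405 = 0.223 mm/year.
For B, 7.4 / 0.223 = 33.18 years ≈ 33 growth increments.

33 growth increments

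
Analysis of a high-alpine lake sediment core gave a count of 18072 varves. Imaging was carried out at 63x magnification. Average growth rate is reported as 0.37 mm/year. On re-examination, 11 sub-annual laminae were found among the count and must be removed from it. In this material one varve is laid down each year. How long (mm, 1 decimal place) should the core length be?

6682.6 mm

True varve count = 18072 − 11 = 18061.
Predicted length = 0.37 mm/year × 18061 years = 6682.6 mm.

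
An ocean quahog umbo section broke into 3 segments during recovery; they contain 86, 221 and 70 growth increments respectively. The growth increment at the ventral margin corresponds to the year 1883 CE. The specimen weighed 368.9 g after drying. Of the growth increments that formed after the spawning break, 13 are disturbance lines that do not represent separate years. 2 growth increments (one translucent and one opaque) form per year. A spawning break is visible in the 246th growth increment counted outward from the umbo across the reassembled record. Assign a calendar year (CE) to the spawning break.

Total growth increments = 86 + 221 + 70 = 377.
Between growth increment 246 and the ventral margin there are 377 − 246 = 131 growth increments.
Excluding 13 false growth increments: 131 − 13 = 118.
Dividing by 2 growth increments per year: 118 / 2 = 59 years.
1883 − 59 = 1824 CE.

1824 CE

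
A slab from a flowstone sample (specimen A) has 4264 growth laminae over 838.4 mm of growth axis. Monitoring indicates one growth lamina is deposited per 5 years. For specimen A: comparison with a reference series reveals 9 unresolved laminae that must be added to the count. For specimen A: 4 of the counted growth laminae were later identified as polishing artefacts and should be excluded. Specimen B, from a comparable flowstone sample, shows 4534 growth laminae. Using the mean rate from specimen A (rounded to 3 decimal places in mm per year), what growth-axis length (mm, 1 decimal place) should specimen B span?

884.1 mm

Specimen A: after corrections the count is 4264 − 4 + 9 = 4269 growth laminae.
Specimen A: at 5 years per growth lamina, 4269 × 5 = 21345 years.
A: Extension rate ≈ 838.4 / 21345 = 0.039 mm/year.
Specimen B: multiplying by 5 years per growth lamina: 4534 × 5 = 22670 years. B's length ≈ 0.039 × 22670 = 884.1 mm.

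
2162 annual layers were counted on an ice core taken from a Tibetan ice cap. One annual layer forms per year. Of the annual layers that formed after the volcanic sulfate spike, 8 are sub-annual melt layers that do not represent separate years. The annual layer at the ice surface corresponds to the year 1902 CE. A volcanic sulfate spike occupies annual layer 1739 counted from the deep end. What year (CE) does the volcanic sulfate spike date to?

The volcanic sulfate spike sits at annual layer 1739 from the deep end, so 2162 − 1739 = 423 annual layers formed after it.
423 − 8 false = 415 true annual layers after the volcanic sulfate spike.
Counting back 415 years from 1902 CE places the volcanic sulfate spike in 1902 − 415 = 1487 CE.

1487 CE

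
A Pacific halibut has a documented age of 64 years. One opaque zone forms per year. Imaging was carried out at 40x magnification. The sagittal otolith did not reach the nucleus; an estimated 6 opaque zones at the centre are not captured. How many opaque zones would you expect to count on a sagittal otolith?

One opaque zone per year gives 64 opaque zones over 64 years.
64 − 6 missed = 58 opaque zones expected in the prepared section.

58 opaque zones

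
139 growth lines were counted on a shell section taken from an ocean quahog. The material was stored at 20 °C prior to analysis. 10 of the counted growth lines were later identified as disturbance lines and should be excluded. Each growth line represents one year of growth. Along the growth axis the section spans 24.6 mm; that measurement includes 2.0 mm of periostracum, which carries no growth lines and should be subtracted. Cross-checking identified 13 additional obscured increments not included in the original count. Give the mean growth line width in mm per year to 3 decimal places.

0.159 mm per year

True growth line count = 139 − 10 + 13 = 142.
The growth record spans 24.6 − 2.0 = 22.6 mm.
22.6 mm over 142 years gives 22.6 / 142 ≈ 0.159 mm per year.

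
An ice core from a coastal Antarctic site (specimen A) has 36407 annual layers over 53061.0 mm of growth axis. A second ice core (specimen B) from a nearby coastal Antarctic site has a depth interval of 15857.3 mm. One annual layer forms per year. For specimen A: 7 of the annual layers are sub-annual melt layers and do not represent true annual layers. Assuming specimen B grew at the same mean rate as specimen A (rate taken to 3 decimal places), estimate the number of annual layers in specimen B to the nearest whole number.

Specimen A: adjusted count: 36407 − 7 = 36400 annual layers.
A: 53061.0 mm over 36400 years gives 53061.0 / 36400 ≈ 1.458 mm/yr.
B spans 15857.3 / 1.458 = 10876.06 years ≈ 10876 annual layers.

10876 annual layers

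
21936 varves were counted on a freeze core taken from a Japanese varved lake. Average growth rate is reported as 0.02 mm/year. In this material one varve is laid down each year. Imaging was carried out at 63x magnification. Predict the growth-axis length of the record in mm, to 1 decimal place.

438.7 mm

The record spans 21936 years at 0.02 mm per year.
21936 years at 0.02 mm/year gives 0.02 × 21936 = 438.7 mm.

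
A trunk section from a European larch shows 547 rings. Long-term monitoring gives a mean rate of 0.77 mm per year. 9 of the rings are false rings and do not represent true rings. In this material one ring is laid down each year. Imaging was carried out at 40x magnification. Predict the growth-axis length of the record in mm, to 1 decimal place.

Adjusted count: 547 − 9 = 538 rings.
Length ≈ 0.77 × 538 = 414.3 mm.

414.3 mm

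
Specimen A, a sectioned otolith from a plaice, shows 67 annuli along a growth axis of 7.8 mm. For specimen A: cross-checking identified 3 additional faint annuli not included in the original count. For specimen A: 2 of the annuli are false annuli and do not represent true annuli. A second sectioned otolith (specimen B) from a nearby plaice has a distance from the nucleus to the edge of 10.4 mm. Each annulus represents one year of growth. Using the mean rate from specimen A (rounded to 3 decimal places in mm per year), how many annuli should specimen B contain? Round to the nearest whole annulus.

90 annuli

Specimen A: after corrections the count is 67 − 2 + 3 = 68 annuli.
A: Mean rate = 7.8 mm / 68 years ≈ 0.115 mm/year.
Specimen B: 10.4 mm / 0.115 mm per year = 90.43 years ≈ 90 annuli.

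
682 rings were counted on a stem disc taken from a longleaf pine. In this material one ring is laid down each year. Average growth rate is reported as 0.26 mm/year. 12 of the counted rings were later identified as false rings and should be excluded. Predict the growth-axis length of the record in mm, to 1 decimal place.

Correcting the raw count gives 682 − 12 = 670 true rings.
Predicted length = 0.26 mm/year × 670 years = 174.2 mm.

174.2 mm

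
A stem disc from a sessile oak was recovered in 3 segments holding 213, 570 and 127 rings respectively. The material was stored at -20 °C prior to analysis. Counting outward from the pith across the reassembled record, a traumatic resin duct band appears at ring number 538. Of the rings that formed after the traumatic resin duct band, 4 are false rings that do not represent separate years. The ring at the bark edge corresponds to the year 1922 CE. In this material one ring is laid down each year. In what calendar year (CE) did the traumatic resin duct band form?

1554 CE

Total rings = 213 + 570 + 127 = 910.
The traumatic resin duct band sits at ring 538 from the pith, so 910 − 538 = 372 rings formed after it.
372 − 4 false = 368 true rings after the traumatic resin duct band.
The ring at the bark edge is 1922 CE, so the traumatic resin duct band dates to 1922 − 368 = 1554 CE.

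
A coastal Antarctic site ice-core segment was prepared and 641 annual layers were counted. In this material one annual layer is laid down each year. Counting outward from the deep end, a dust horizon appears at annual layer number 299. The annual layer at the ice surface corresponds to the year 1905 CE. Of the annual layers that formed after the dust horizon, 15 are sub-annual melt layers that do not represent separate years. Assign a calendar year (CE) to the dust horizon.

Between annual layer 299 and the ice surface there are 641 − 299 = 342 annual layers.
Excluding 15 false annual layers: 342 − 15 = 327.
The annual layer at the ice surface is 1905 CE, so the dust horizon dates to 1905 − 327 = 1578 CE.

1578 CE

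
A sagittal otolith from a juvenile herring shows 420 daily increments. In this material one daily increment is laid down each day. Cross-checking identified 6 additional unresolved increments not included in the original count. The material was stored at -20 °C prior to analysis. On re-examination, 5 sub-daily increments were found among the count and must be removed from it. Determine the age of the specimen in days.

421 days

Adjusted count: 420 − 5 + 6 = 421 daily increments.
One daily increment per day makes the duration 421 days.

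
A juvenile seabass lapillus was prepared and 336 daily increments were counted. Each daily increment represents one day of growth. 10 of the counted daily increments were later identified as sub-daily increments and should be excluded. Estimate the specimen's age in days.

Adjusted count: 336 − 10 = 326 daily increments.
With a one-to-one daily increment periodicity this is 326 days.

326 d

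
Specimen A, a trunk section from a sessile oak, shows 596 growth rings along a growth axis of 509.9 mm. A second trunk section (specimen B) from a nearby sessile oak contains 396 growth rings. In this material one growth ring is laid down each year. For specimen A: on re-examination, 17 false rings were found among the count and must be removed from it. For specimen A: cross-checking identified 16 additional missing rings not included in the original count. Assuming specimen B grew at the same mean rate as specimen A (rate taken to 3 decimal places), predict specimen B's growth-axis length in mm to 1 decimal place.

339.4 mm

Specimen A: correcting the raw count gives 596 − 17 + 16 = 595 true growth rings.
A: Extension rate ≈ 509.9 / 595 = 0.857 mm per year.
For B, 0.857 mm/year × 396 years = 339.4 mm.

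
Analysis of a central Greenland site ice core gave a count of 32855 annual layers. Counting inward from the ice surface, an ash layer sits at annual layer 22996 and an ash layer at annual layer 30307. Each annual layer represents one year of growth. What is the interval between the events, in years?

The two markers are separated by 30307 − 22996 = 7311 annual layers.
That is 7311 years at one annual layer per year.

7311 yr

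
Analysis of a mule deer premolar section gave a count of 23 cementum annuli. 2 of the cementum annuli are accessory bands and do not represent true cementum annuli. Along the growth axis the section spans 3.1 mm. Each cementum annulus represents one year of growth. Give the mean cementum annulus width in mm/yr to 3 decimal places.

0.148 mm/yr

True cementum annulus count = 23 − 2 = 21.
3.1 mm over 21 years gives 3.1 / 21 ≈ 0.148 mm/yr.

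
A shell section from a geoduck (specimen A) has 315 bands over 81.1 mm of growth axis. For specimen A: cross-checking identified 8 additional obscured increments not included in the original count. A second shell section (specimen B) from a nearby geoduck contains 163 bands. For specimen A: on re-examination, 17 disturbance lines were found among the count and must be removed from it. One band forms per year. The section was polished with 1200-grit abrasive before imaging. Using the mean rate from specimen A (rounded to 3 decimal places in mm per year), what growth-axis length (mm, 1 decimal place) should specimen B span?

Specimen A: correcting the raw count gives 315 − 17 + 8 = 306 true bands.
A: 81.1 mm over 306 years gives 81.1 / 306 ≈ 0.265 mm/year.
For B, 0.265 mm/year × 163 years = 43.2 mm.

43.2 mm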